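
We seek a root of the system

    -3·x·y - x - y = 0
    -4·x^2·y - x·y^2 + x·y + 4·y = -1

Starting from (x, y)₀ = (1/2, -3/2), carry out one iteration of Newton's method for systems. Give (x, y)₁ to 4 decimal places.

At (1/2, -3/2): F = (3.2500, -5.3750).
Jacobian J = [[-3·y - 1, -3·x - 1], [-8·x·y - y^2 + y, -4·x^2 - 2·x·y + x + 4]].
At the point, J = [[3.5000, -2.5000], [2.2500, 5.0000]] (det J = 23.1250).
Solving J·Δ = −F gives Δ = (-0.1216, 1.1297).
Then the next iterate is (x, y)₁ = (0.3784, -0.3703).

(0.3784, -0.3703)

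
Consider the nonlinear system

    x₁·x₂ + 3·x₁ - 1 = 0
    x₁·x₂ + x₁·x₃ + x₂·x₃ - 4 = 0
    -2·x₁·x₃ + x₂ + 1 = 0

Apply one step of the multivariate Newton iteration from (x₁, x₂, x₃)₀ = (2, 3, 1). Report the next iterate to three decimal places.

At (2, 3, 1): F = (11.000, 7.000, 0.000).
Jacobian J = [[x₂ + 3, x₁, 0], [x₂ + x₃, x₁ + x₃, x₁ + x₂], [-2·x₃, 1, -2·x₁]].
At the point, J = [[6.000, 2.000, 0.000], [4.000, 3.000, 5.000], [-2.000, 1.000, -4.000]] (det J = -90.000).
Solving J·Δ = −F gives Δ = (-1.456, -1.133, 0.444).
Then the next iterate is (x₁, x₂, x₃)₁ = (0.544, 1.867, 1.444).

(0.544, 1.867, 1.444)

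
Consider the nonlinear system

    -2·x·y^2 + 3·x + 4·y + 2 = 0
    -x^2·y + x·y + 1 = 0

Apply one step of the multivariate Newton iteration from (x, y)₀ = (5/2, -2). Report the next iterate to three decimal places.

(1.723, -1.391)

At (5/2, -2): F = (-18.500, 8.500).
Jacobian J = [[-2·y^2 + 3, -4·x·y + 4], [-2·x·y + y, -x^2 + x]].
At the point, J = [[-5.000, 24.000], [8.000, -3.750]] (det J = -173.250).
Solving J·Δ = −F gives Δ = (-0.777, 0.609).
Then the next iterate is (x, y)₁ = (1.723, -1.391).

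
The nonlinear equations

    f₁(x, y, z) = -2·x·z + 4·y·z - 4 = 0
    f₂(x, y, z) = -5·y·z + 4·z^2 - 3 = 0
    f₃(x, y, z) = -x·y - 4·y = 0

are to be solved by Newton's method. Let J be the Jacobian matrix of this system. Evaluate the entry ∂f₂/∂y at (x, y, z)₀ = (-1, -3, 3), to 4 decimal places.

-15.0000

∂f₂/∂y = -5·z.
At (-1, -3, 3) this is -15.0000.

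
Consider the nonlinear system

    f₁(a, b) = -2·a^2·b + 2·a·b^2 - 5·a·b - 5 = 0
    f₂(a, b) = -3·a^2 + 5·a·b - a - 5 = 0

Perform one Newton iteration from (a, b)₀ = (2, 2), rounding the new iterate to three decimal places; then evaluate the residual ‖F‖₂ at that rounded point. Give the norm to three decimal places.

At (2, 2): F = (-25.000, 1.000).
Jacobian J = [[-4·a·b + 2·b^2 - 5·b, -2·a^2 + 4·a·b - 5·a], [-6·a + 5·b - 1, 5·a]].
At the point, J = [[-18.000, -2.000], [-3.000, 10.000]] (det J = -186.000).
Solving J·Δ = −F gives Δ = (-1.333, -0.500).
Then the next iterate is (a, b)₁ = (0.667, 1.500).
Re-evaluating at (0.667, 1.500): F = (-8.33567, -1.99917), so ‖F‖₂ = 8.572.

8.572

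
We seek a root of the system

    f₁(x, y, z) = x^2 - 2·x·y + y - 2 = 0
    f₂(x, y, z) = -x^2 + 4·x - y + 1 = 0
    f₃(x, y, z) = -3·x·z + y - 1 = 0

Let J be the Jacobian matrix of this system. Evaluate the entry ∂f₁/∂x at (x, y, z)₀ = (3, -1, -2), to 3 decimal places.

8.000

∂f₁/∂x = 2·x - 2·y.
At (3, -1, -2) this is 8.000.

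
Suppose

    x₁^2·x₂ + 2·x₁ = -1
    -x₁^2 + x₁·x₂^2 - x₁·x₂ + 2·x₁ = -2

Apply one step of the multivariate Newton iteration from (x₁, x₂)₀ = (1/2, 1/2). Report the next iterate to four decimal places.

(-3.0000, 27.0000)

At (1/2, 1/2): F = (2.1250, 2.6250).
Jacobian J = [[2·x₁·x₂ + 2, x₁^2], [-2·x₁ + x₂^2 - x₂ + 2, 2·x₁·x₂ - x₁]].
At the point, J = [[2.5000, 0.2500], [0.7500, 0.0000]] (det J = -0.1875).
Solving J·Δ = −F gives Δ = (-3.5000, 26.5000).
Then the next iterate is (x₁, x₂)₁ = (-3.0000, 27.0000).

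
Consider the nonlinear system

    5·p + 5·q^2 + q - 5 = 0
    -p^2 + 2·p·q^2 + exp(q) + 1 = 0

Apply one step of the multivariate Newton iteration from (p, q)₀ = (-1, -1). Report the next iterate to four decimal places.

At (-1, -1): F = (-6.0000, -1.632121).
Jacobian J = [[5, 10·q + 1], [-2·p + 2·q^2, 4·p·q + exp(q)]].
At the point, J = [[5.0000, -9.0000], [4.0000, 4.367879]] (det J = 57.839397).
Solving J·Δ = −F gives Δ = (0.7071, -0.2739).
Then the next iterate is (p, q)₁ = (-0.2929, -1.2739).

(-0.2929, -1.2739)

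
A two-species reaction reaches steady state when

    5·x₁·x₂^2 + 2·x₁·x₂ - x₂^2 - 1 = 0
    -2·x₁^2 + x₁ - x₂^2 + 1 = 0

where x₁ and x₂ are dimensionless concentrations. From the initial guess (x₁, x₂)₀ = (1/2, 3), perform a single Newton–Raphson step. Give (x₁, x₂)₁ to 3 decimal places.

At (1/2, 3): F = (15.500, -8.000).
Jacobian J = [[5·x₂^2 + 2·x₂, 10·x₁·x₂ + 2·x₁ - 2·x₂], [-4·x₁ + 1, -2·x₂]].
At the point, J = [[51.000, 10.000], [-1.000, -6.000]] (det J = -296.000).
Solving J·Δ = −F gives Δ = (-0.044, -1.326).
Then the next iterate is (x₁, x₂)₁ = (0.456, 1.674).

(0.456, 1.674)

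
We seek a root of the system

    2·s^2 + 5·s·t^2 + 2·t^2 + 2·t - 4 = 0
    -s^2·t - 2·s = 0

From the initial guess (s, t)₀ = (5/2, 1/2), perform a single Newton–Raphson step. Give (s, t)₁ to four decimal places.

(-10.7143, 8.7143)

At (5/2, 1/2): F = (13.1250, -8.1250).
Jacobian J = [[4·s + 5·t^2, 10·s·t + 4·t + 2], [-2·s·t - 2, -s^2]].
At the point, J = [[11.2500, 16.5000], [-4.5000, -6.2500]] (det J = 3.9375).
Solving J·Δ = −F gives Δ = (-13.2143, 8.2143).
Then the next iterate is (s, t)₁ = (-10.7143, 8.7143).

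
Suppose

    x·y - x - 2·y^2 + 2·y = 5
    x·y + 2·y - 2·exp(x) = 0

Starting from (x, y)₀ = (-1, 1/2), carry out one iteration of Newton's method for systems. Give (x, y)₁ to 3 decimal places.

At (-1, 1/2): F = (-4.000, -0.23576).
Jacobian J = [[y - 1, x - 4·y + 2], [y - 2·exp(x), x + 2]].
At the point, J = [[-0.500, -1.000], [-0.23576, 1.000]] (det J = -0.73576).
Solving J·Δ = −F gives Δ = (-5.757, -1.122).
Then the next iterate is (x, y)₁ = (-6.757, -0.622).

(-6.757, -0.622)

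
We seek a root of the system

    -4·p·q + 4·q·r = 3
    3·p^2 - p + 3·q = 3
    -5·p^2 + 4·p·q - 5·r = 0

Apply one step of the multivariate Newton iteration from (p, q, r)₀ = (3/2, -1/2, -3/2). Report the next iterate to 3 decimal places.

(1.303, -0.225, -1.850)

At (3/2, -1/2, -3/2): F = (3.000, 0.750, -6.750).
Jacobian J = [[-4·q, -4·p + 4·r, 4·q], [6·p - 1, 3, 0], [-10·p + 4·q, 4·p, -5]].
At the point, J = [[2.000, -12.000, -2.000], [8.000, 3.000, 0.000], [-17.000, 6.000, -5.000]] (det J = -708.000).
Solving J·Δ = −F gives Δ = (-0.197, 0.275, -0.350).
Then the next iterate is (p, q, r)₁ = (1.303, -0.225, -1.850).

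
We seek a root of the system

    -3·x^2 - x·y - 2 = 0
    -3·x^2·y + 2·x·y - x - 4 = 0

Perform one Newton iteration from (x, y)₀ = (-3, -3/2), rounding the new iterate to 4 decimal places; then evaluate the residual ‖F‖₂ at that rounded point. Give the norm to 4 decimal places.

12.8565

At (-3, -3/2): F = (-33.5000, 48.5000).
Jacobian J = [[-6·x - y, -x], [-6·x·y + 2·y - 1, -3·x^2 + 2·x]].
At the point, J = [[19.5000, 3.0000], [-31.0000, -33.0000]] (det J = -550.5000).
Solving J·Δ = −F gives Δ = (1.7439, -0.1685).
Then the next iterate is (x, y)₁ = (-1.2561, -1.6685).
Re-evaluating at (-1.2561, -1.6685): F = (-8.829164, 9.345320), so ‖F‖₂ = 12.8565.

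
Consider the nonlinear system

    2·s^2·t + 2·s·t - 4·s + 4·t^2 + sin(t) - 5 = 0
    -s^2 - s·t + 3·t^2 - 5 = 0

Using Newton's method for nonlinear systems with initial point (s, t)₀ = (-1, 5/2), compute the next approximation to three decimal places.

At (-1, 5/2): F = (24.59847, 15.250).
Jacobian J = [[4·s·t + 2·t - 4, 2·s^2 + 2·s + 8·t + cos(t)], [-2·s - t, -s + 6·t]].
At the point, J = [[-9.000, 19.19886], [-0.500, 16.000]] (det J = -134.40057).
Solving J·Δ = −F gives Δ = (0.750, -0.930).
Then the next iterate is (s, t)₁ = (-0.250, 1.570).

(-0.250, 1.570)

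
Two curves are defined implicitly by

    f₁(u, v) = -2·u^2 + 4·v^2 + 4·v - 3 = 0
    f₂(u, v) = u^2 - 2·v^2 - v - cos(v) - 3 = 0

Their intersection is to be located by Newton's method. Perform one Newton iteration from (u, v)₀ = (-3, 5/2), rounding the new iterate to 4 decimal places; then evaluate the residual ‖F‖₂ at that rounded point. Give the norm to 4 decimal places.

13.2737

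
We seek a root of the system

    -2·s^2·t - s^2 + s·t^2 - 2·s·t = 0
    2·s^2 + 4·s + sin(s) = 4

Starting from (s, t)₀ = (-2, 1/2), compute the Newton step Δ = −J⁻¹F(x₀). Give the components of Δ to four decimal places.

(-1.1117, -2.4266)

At (-2, 1/2): F = (-6.5000, -4.909297).
Jacobian J = [[-4·s·t - 2·s + t^2 - 2·t, -2·s^2 + 2·s·t - 2·s], [4·s + cos(s) + 4, 0]].
At the point, J = [[7.2500, -6.0000], [-4.416147, 0.0000]] (det J = -26.496881).
Solving J·Δ = −F gives Δ = (-1.1117, -2.4266).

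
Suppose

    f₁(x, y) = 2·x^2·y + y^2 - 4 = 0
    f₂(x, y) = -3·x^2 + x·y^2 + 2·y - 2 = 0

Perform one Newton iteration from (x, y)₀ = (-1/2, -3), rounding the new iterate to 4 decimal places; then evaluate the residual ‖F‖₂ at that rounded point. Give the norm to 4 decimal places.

At (-1/2, -3): F = (3.5000, -13.2500).
Jacobian J = [[4·x·y, 2·x^2 + 2·y], [-6·x + y^2, 2·x·y + 2]].
At the point, J = [[6.0000, -5.5000], [12.0000, 5.0000]] (det J = 96.0000).
Solving J·Δ = −F gives Δ = (0.5768, 1.2656).
Then the next iterate is (x, y)₁ = (0.0768, -1.7344).
Re-evaluating at (0.0768, -1.7344): F = (-1.012316, -5.255469), so ‖F‖₂ = 5.3521.

5.3521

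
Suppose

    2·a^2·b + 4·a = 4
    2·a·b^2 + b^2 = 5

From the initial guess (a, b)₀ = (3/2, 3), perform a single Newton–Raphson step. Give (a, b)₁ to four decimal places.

(0.9799, 2.0984)

At (3/2, 3): F = (15.5000, 31.0000).
Jacobian J = [[4·a·b + 4, 2·a^2], [2·b^2, 4·a·b + 2·b]].
At the point, J = [[22.0000, 4.5000], [18.0000, 24.0000]] (det J = 447.0000).
Solving J·Δ = −F gives Δ = (-0.5201, -0.9016).
Then the next iterate is (a, b)₁ = (0.9799, 2.0984).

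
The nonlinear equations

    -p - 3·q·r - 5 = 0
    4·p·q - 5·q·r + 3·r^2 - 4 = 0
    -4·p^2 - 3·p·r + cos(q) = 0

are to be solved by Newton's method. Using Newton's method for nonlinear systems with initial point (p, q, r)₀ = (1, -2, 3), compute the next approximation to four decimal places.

At (1, -2, 3): F = (12.0000, 45.0000, -13.416147).
Jacobian J = [[-1, -3·r, -3·q], [4·q, 4·p - 5·r, -5·q + 6·r], [-8·p - 3·r, -sin(q), -3·p]].
At the point, J = [[-1.0000, -9.0000, 6.0000], [-8.0000, -11.0000, 28.0000], [-17.0000, 0.909297, -3.0000]] (det J = 3326.814051).
Solving J·Δ = −F gives Δ = (-0.4859, 0.3026, -1.6271).
Then the next iterate is (p, q, r)₁ = (0.5141, -1.6974, 1.3729).

(0.5141, -1.6974, 1.3729)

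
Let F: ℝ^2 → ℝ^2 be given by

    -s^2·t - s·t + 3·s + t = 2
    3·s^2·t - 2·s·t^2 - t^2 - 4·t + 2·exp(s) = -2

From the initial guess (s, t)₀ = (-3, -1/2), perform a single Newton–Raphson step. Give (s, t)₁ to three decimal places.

(0.726, -1.827)

At (-3, -1/2): F = (-8.500, -8.15043).
Jacobian J = [[-2·s·t - t + 3, -s^2 - s + 1], [6·s·t - 2·t^2 + 2·exp(s), 3·s^2 - 4·s·t - 2·t - 4]].
At the point, J = [[0.500, -5.000], [8.59957, 18.000]] (det J = 51.99787).
Solving J·Δ = −F gives Δ = (3.726, -1.327).
Then the next iterate is (s, t)₁ = (0.726, -1.827).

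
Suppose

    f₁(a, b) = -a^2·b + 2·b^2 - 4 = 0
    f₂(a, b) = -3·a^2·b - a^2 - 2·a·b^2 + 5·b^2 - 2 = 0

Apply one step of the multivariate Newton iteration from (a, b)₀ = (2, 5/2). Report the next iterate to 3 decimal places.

(1.458, 1.847)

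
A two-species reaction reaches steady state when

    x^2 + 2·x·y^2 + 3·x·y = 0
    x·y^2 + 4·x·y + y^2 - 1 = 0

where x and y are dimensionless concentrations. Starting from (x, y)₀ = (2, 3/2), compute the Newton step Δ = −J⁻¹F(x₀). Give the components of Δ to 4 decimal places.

At (2, 3/2): F = (22.0000, 17.7500).
Jacobian J = [[2·x + 2·y^2 + 3·y, 4·x·y + 3·x], [y^2 + 4·y, 2·x·y + 4·x + 2·y]].
At the point, J = [[13.0000, 18.0000], [8.2500, 17.0000]] (det J = 72.5000).
Solving J·Δ = −F gives Δ = (-0.7517, -0.6793).

(-0.7517, -0.6793)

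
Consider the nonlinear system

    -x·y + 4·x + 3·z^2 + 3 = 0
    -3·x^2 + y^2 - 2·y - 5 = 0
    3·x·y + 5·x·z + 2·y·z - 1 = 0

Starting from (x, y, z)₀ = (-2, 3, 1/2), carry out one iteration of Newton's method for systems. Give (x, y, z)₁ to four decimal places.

(-0.6471, 2.4412, -0.1618)

At (-2, 3, 1/2): F = (1.7500, -14.0000, -21.0000).
Jacobian J = [[-y + 4, -x, 6·z], [-6·x, 2·y - 2, 0], [3·y + 5·z, 3·x + 2·z, 5·x + 2·y]].
At the point, J = [[1.0000, 2.0000, 3.0000], [12.0000, 4.0000, 0.0000], [11.5000, -5.0000, -4.0000]] (det J = -238.0000).
Solving J·Δ = −F gives Δ = (1.3529, -0.5588, -0.6618).
Then the next iterate is (x, y, z)₁ = (-0.6471, 2.4412, -0.1618).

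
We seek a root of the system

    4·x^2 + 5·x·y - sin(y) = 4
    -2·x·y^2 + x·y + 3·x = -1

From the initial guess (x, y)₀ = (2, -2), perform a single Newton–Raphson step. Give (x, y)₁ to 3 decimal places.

At (2, -2): F = (-7.09070, -13.000).
Jacobian J = [[8·x + 5·y, 5·x - cos(y)], [-2·y^2 + y + 3, -4·x·y + x]].
At the point, J = [[6.000, 10.41615], [-7.000, 18.000]] (det J = 180.91303).
Solving J·Δ = −F gives Δ = (-0.043, 0.706).
Then the next iterate is (x, y)₁ = (1.957, -1.294).

(1.957, -1.294)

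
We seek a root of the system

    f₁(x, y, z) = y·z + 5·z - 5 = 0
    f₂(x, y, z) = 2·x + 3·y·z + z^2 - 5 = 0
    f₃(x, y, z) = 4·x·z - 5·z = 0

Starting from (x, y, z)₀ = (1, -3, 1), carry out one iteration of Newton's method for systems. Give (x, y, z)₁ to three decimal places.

At (1, -3, 1): F = (-3.000, -11.000, -1.000).
Jacobian J = [[0, z, y + 5], [2, 3·z, 3·y + 2·z], [4·z, 0, 4·x - 5]].
At the point, J = [[0.000, 1.000, 2.000], [2.000, 3.000, -7.000], [4.000, 0.000, -1.000]] (det J = -50.000).
Solving J·Δ = −F gives Δ = (0.220, 3.240, -0.120).
Then the next iterate is (x, y, z)₁ = (1.220, 0.240, 0.880).

(1.220, 0.240, 0.880)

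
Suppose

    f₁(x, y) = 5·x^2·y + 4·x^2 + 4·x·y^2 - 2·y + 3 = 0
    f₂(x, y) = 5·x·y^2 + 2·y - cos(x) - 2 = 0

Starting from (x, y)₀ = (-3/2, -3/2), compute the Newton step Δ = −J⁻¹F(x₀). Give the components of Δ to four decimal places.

(-1.1158, 1.3627)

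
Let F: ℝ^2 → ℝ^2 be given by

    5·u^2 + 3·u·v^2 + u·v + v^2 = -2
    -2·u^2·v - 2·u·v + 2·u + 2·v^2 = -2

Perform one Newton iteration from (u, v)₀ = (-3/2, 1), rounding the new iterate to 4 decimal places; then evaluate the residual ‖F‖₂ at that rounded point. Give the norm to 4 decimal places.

26.3205

At (-3/2, 1): F = (8.2500, -0.5000).
Jacobian J = [[10·u + 3·v^2 + v, 6·u·v + u + 2·v], [-4·u·v - 2·v + 2, -2·u^2 - 2·u + 4·v]].
At the point, J = [[-11.0000, -8.5000], [6.0000, 2.5000]] (det J = 23.5000).
Solving J·Δ = −F gives Δ = (-0.6968, 1.8723).
Then the next iterate is (u, v)₁ = (-2.1968, 2.8723).
Re-evaluating at (-2.1968, 2.8723): F = (-26.301617, -0.996687), so ‖F‖₂ = 26.3205.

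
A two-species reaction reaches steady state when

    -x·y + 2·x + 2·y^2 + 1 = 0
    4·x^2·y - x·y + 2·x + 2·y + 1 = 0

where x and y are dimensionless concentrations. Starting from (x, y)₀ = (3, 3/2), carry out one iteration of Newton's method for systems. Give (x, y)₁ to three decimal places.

(3.723, -0.954)

At (3, 3/2): F = (7.000, 59.500).
Jacobian J = [[-y + 2, -x + 4·y], [8·x·y - y + 2, 4·x^2 - x + 2]].
At the point, J = [[0.500, 3.000], [36.500, 35.000]] (det J = -92.000).
Solving J·Δ = −F gives Δ = (0.723, -2.454).
Then the next iterate is (x, y)₁ = (3.723, -0.954).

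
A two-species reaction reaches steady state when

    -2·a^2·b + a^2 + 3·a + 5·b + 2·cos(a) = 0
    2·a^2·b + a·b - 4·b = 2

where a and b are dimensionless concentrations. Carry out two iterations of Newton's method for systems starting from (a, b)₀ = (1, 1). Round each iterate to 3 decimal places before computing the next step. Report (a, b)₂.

At (1, 1): F = (8.08060, -3.000).
Jacobian J = [[-4·a·b + 2·a - 2·sin(a) + 3, -2·a^2 + 5], [4·a·b + b, 2·a^2 + a - 4]].
At the point, J = [[-0.68294, 3.000], [5.000, -1.000]] (det J = -14.31706).
Solving J·Δ = −F gives Δ = (0.064, -2.679).
Then the next iterate is (a, b)₁ = (1.064, -1.679).
Round to (1.064, -1.679) and repeat: F = (0.70143, -0.87203), J = [[10.52522, 2.73581], [-8.82482, -0.67181]].
Δ = (-0.112, 0.175), so (a, b)₂ = (0.952, -1.504).

(0.952, -1.504)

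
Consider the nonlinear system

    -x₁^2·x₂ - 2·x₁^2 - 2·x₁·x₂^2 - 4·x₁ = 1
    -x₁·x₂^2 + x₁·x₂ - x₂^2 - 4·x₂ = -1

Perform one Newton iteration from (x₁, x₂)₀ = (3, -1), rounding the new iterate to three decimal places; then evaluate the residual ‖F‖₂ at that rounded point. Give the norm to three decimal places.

At (3, -1): F = (-28.000, -2.000).
Jacobian J = [[-2·x₁·x₂ - 4·x₁ - 2·x₂^2 - 4, -x₁^2 - 4·x₁·x₂], [-x₂^2 + x₂, -2·x₁·x₂ + x₁ - 2·x₂ - 4]].
At the point, J = [[-12.000, 3.000], [-2.000, 7.000]] (det J = -78.000).
Solving J·Δ = −F gives Δ = (-2.436, -0.410).
Then the next iterate is (x₁, x₂)₁ = (0.564, -1.410).
Re-evaluating at (0.564, -1.410): F = (-5.68625, 2.73537), so ‖F‖₂ = 6.310.

6.310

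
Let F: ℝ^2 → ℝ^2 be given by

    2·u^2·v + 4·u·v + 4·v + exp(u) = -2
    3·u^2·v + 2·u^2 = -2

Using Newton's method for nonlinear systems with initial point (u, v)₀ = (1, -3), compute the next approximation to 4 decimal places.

(1.3394, 0.2504)

At (1, -3): F = (-25.281718, -5.0000).
Jacobian J = [[4·u·v + 4·v + exp(u), 2·u^2 + 4·u + 4], [6·u·v + 4·u, 3·u^2]].
At the point, J = [[-21.281718, 10.0000], [-14.0000, 3.0000]] (det J = 76.154845).
Solving J·Δ = −F gives Δ = (0.3394, 3.2504).
Then the next iterate is (u, v)₁ = (1.3394, 0.2504).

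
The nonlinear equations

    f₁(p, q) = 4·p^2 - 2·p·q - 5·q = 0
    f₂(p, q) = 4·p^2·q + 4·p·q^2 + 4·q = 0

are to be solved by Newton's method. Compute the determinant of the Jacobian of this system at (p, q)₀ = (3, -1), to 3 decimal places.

196.000

J = [[8·p - 2·q, -2·p - 5], [8·p·q + 4·q^2, 4·p^2 + 8·p·q + 4]].
At the point, J = [[26.000, -11.000], [-20.000, 16.000]].
det J = 196.000.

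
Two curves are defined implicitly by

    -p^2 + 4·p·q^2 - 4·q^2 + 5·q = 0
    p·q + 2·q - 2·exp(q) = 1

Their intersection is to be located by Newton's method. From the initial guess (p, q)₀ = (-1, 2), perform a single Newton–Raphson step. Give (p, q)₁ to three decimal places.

At (-1, 2): F = (-23.000, -13.77811).
Jacobian J = [[-2·p + 4·q^2, 8·p·q - 8·q + 5], [q, p - 2·exp(q) + 2]].
At the point, J = [[18.000, -27.000], [2.000, -13.77811]] (det J = -194.00602).
Solving J·Δ = −F gives Δ = (-0.284, -1.041).
Then the next iterate is (p, q)₁ = (-1.284, 0.959).

(-1.284, 0.959)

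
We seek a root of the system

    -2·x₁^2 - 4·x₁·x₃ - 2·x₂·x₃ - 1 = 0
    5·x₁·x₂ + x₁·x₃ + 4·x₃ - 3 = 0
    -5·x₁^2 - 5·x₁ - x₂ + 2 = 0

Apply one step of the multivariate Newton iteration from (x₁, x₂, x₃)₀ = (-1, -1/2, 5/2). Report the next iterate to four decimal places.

(-1.5781, -0.8906, -0.4844)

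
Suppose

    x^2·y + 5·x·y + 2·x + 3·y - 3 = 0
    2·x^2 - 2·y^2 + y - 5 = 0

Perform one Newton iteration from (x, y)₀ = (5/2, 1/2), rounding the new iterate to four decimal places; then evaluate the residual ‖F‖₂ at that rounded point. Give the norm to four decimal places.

2.9366

At (5/2, 1/2): F = (12.8750, 7.5000).
Jacobian J = [[2·x·y + 5·y + 2, x^2 + 5·x + 3], [4·x, -4·y + 1]].
At the point, J = [[7.0000, 21.7500], [10.0000, -1.0000]] (det J = -224.5000).
Solving J·Δ = −F gives Δ = (-0.7840, -0.3396).
Then the next iterate is (x, y)₁ = (1.7160, 0.1604).
Re-evaluating at (1.7160, 0.1604): F = (2.761755, 0.998256), so ‖F‖₂ = 2.9366.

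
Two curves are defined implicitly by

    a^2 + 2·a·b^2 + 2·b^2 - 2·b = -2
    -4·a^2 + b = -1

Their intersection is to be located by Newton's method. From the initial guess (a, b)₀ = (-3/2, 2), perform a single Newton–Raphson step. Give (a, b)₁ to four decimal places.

(-0.9838, 1.8052)

At (-3/2, 2): F = (-3.7500, -6.0000).
Jacobian J = [[2·a + 2·b^2, 4·a·b + 4·b - 2], [-8·a, 1]].
At the point, J = [[5.0000, -6.0000], [12.0000, 1.0000]] (det J = 77.0000).
Solving J·Δ = −F gives Δ = (0.5162, -0.1948).
Then the next iterate is (a, b)₁ = (-0.9838, 1.8052).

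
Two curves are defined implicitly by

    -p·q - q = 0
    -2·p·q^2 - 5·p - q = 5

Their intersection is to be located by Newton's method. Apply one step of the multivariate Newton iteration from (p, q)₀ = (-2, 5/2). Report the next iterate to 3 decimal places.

(-1.333, 1.667)

At (-2, 5/2): F = (2.500, 27.500).
Jacobian J = [[-q, -p - 1], [-2·q^2 - 5, -4·p·q - 1]].
At the point, J = [[-2.500, 1.000], [-17.500, 19.000]] (det J = -30.000).
Solving J·Δ = −F gives Δ = (0.667, -0.833).
Then the next iterate is (p, q)₁ = (-1.333, 1.667).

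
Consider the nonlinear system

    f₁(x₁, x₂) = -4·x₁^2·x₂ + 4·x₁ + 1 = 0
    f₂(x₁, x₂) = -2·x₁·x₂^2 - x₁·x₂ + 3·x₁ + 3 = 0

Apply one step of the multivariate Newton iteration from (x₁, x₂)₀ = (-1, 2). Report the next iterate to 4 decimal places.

(-0.6118, 1.1908)

At (-1, 2): F = (-11.0000, 10.0000).
Jacobian J = [[-8·x₁·x₂ + 4, -4·x₁^2], [-2·x₂^2 - x₂ + 3, -4·x₁·x₂ - x₁]].
At the point, J = [[20.0000, -4.0000], [-7.0000, 9.0000]] (det J = 152.0000).
Solving J·Δ = −F gives Δ = (0.3882, -0.8092).
Then the next iterate is (x₁, x₂)₁ = (-0.6118, 1.1908).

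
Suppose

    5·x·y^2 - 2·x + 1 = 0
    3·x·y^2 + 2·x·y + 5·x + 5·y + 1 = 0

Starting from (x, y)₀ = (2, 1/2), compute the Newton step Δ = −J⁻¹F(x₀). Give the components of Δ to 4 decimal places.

(-2.2540, -0.1190)

At (2, 1/2): F = (-0.5000, 17.0000).
Jacobian J = [[5·y^2 - 2, 10·x·y], [3·y^2 + 2·y + 5, 6·x·y + 2·x + 5]].
At the point, J = [[-0.7500, 10.0000], [6.7500, 15.0000]] (det J = -78.7500).
Solving J·Δ = −F gives Δ = (-2.2540, -0.1190).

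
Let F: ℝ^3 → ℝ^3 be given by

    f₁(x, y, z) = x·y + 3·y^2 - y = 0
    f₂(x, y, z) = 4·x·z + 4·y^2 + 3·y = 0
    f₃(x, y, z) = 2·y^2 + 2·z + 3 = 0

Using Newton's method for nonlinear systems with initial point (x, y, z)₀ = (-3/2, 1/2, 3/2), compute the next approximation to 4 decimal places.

At (-3/2, 1/2, 3/2): F = (-0.5000, -6.5000, 6.5000).
Jacobian J = [[y, x + 6·y - 1, 0], [4·z, 8·y + 3, 4·x], [0, 4·y, 2]].
At the point, J = [[0.5000, 0.5000, 0.0000], [6.0000, 7.0000, -6.0000], [0.0000, 2.0000, 2.0000]] (det J = 7.0000).
Solving J·Δ = −F gives Δ = (3.7143, -2.7143, -0.5357).
Then the next iterate is (x, y, z)₁ = (2.2143, -2.2143, 0.9643).

(2.2143, -2.2143, 0.9643)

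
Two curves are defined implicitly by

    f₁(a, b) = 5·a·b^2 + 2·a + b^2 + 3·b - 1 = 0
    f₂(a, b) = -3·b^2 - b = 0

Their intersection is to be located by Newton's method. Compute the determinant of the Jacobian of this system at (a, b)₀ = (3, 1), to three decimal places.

-49.000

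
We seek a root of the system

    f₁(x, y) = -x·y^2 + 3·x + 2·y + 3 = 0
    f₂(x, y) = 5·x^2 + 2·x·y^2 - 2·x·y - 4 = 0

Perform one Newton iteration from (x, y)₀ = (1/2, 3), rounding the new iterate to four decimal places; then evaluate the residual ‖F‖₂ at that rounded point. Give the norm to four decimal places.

At (1/2, 3): F = (6.0000, 3.2500).
Jacobian J = [[-y^2 + 3, -2·x·y + 2], [10·x + 2·y^2 - 2·y, 4·x·y - 2·x]].
At the point, J = [[-6.0000, -1.0000], [17.0000, 5.0000]] (det J = -13.0000).
Solving J·Δ = −F gives Δ = (2.5577, -9.3462).
Then the next iterate is (x, y)₁ = (3.0577, -6.3462).
Re-evaluating at (3.0577, -6.3462): F = (-123.665888, 327.850374), so ‖F‖₂ = 350.3985.

350.3985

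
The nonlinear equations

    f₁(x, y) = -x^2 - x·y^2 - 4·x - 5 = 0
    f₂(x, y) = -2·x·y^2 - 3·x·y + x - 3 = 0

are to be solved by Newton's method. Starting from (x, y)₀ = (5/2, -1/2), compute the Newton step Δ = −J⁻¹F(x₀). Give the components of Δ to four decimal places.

At (5/2, -1/2): F = (-21.8750, 2.0000).
Jacobian J = [[-2·x - y^2 - 4, -2·x·y], [-2·y^2 - 3·y + 1, -4·x·y - 3·x]].
At the point, J = [[-9.2500, 2.5000], [2.0000, -2.5000]] (det J = 18.1250).
Solving J·Δ = −F gives Δ = (-2.7414, -1.3931).

(-2.7414, -1.3931)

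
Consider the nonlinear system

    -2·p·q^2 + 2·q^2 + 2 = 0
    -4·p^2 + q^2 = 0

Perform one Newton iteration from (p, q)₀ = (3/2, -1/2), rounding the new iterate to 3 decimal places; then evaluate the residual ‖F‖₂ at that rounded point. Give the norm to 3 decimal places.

3.985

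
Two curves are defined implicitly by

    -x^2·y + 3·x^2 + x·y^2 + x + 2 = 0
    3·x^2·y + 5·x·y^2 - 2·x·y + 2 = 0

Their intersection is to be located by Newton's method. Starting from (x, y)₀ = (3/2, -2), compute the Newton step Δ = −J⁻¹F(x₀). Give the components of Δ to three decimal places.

(-0.720, 0.769)

At (3/2, -2): F = (20.750, 24.500).
Jacobian J = [[-2·x·y + 6·x + y^2 + 1, -x^2 + 2·x·y], [6·x·y + 5·y^2 - 2·y, 3·x^2 + 10·x·y - 2·x]].
At the point, J = [[20.000, -8.250], [6.000, -26.250]] (det J = -475.500).
Solving J·Δ = −F gives Δ = (-0.720, 0.769).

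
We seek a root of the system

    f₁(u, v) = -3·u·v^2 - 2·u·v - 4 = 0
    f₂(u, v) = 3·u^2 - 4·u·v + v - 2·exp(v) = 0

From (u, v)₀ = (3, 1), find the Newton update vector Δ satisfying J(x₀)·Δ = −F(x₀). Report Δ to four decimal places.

At (3, 1): F = (-19.0000, 10.563436).
Jacobian J = [[-3·v^2 - 2·v, -6·u·v - 2·u], [6·u - 4·v, -4·u - 2·exp(v) + 1]].
At the point, J = [[-5.0000, -24.0000], [14.0000, -16.436564]] (det J = 418.182818).
Solving J·Δ = −F gives Δ = (-1.3530, -0.5098).

(-1.3530, -0.5098)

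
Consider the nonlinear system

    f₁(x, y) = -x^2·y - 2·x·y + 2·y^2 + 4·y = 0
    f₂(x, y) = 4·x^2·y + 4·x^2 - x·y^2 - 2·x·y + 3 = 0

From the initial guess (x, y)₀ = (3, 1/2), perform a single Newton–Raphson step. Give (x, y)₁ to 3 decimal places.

(1.319, 0.692)

At (3, 1/2): F = (-5.000, 53.250).
Jacobian J = [[-2·x·y - 2·y, -x^2 - 2·x + 4·y + 4], [8·x·y + 8·x - y^2 - 2·y, 4·x^2 - 2·x·y - 2·x]].
At the point, J = [[-4.000, -9.000], [34.750, 27.000]] (det J = 204.750).
Solving J·Δ = −F gives Δ = (-1.681, 0.192).
Then the next iterate is (x, y)₁ = (1.319, 0.692).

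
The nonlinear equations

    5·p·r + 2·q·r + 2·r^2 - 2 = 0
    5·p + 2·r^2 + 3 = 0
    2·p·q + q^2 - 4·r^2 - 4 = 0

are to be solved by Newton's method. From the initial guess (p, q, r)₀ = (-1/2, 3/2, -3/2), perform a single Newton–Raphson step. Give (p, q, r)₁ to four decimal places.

At (-1/2, 3/2, -3/2): F = (1.7500, 5.0000, -12.2500).
Jacobian J = [[5·r, 2·r, 5·p + 2·q + 4·r], [5, 0, 4·r], [2·q, 2·p + 2·q, -8·r]].
At the point, J = [[-7.5000, -3.0000, -5.5000], [5.0000, 0.0000, -6.0000], [3.0000, 2.0000, 12.0000]] (det J = 89.0000).
Solving J·Δ = −F gives Δ = (0.8371, -4.3160, 1.5309).
Then the next iterate is (p, q, r)₁ = (0.3371, -2.8160, 0.0309).

(0.3371, -2.8160, 0.0309)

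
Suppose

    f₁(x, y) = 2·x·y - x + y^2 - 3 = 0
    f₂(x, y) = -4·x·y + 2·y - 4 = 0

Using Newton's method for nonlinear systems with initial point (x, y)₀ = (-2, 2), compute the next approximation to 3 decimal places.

(-0.333, 1.733)

At (-2, 2): F = (-5.000, 16.000).
Jacobian J = [[2·y - 1, 2·x + 2·y], [-4·y, -4·x + 2]].
At the point, J = [[3.000, 0.000], [-8.000, 10.000]] (det J = 30.000).
Solving J·Δ = −F gives Δ = (1.667, -0.267).
Then the next iterate is (x, y)₁ = (-0.333, 1.733).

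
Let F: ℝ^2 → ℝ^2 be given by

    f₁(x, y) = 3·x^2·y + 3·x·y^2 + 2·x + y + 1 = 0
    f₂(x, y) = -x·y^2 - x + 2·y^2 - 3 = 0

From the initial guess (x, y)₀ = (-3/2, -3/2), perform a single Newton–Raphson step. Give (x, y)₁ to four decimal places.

At (-3/2, -3/2): F = (-23.7500, 6.3750).
Jacobian J = [[6·x·y + 3·y^2 + 2, 3·x^2 + 6·x·y + 1], [-y^2 - 1, -2·x·y + 4·y]].
At the point, J = [[22.2500, 21.2500], [-3.2500, -10.5000]] (det J = -164.5625).
Solving J·Δ = −F gives Δ = (0.6922, 0.3929).
Then the next iterate is (x, y)₁ = (-0.8078, -1.1071).

(-0.8078, -1.1071)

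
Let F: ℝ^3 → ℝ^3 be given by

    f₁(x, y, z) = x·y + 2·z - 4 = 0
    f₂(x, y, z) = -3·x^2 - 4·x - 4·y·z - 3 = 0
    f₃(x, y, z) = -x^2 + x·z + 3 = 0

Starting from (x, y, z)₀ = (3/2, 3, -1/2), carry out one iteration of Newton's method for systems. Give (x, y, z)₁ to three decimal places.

(1.323, 4.240, -0.914)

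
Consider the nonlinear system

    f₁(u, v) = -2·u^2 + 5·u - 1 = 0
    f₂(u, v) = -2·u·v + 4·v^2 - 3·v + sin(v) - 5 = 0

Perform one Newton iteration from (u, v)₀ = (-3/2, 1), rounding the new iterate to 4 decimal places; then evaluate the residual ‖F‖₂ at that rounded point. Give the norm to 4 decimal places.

2.8203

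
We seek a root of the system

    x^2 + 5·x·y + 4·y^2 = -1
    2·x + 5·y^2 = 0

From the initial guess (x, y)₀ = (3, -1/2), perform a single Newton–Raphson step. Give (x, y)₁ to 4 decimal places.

At (3, -1/2): F = (3.5000, 7.2500).
Jacobian J = [[2·x + 5·y, 5·x + 8·y], [2, 10·y]].
At the point, J = [[3.5000, 11.0000], [2.0000, -5.0000]] (det J = -39.5000).
Solving J·Δ = −F gives Δ = (-2.4620, 0.4652).
Then the next iterate is (x, y)₁ = (0.5380, -0.0348).

(0.5380, -0.0348)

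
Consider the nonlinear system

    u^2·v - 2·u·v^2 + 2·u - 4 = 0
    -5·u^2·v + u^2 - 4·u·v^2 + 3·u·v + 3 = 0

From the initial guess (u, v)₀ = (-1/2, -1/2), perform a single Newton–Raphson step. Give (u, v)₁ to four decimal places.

At (-1/2, -1/2): F = (-4.8750, 5.1250).
Jacobian J = [[2·u·v - 2·v^2 + 2, u^2 - 4·u·v], [-10·u·v + 2·u - 4·v^2 + 3·v, -5·u^2 - 8·u·v + 3·u]].
At the point, J = [[2.0000, -0.7500], [-6.0000, -4.7500]] (det J = -14.0000).
Solving J·Δ = −F gives Δ = (1.9286, -1.3571).
Then the next iterate is (u, v)₁ = (1.4286, -1.8571).

(1.4286, -1.8571)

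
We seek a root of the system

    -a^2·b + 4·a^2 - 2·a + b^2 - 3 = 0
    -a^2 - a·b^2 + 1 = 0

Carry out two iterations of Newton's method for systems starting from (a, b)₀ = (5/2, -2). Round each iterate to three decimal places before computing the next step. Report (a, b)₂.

At (5/2, -2): F = (33.500, -15.250).
Jacobian J = [[-2·a·b + 8·a - 2, -a^2 + 2·b], [-2·a - b^2, -2·a·b]].
At the point, J = [[28.000, -10.250], [-9.000, 10.000]] (det J = 187.750).
Solving J·Δ = −F gives Δ = (-0.952, 0.668).
Then the next iterate is (a, b)₁ = (1.548, -1.332).
Round to (1.548, -1.332) and repeat: F = (8.45532, -4.14280), J = [[14.50787, -5.06030], [-4.87022, 4.12387]].
Δ = (-0.395, 0.538), so (a, b)₂ = (1.153, -0.794).

(1.153, -0.794)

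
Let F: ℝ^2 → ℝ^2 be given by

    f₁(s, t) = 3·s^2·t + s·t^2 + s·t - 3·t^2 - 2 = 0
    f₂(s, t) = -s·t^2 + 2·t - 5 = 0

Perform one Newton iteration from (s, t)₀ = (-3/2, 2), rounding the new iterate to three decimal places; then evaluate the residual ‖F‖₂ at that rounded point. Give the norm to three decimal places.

At (-3/2, 2): F = (-9.500, 5.000).
Jacobian J = [[6·s·t + t^2 + t, 3·s^2 + 2·s·t + s - 6·t], [-t^2, -2·s·t + 2]].
At the point, J = [[-12.000, -12.750], [-4.000, 8.000]] (det J = -147.000).
Solving J·Δ = −F gives Δ = (-0.083, -0.667).
Then the next iterate is (s, t)₁ = (-1.583, 1.333).
Re-evaluating at (-1.583, 1.333): F = (-2.23257, 0.47882), so ‖F‖₂ = 2.283.

2.283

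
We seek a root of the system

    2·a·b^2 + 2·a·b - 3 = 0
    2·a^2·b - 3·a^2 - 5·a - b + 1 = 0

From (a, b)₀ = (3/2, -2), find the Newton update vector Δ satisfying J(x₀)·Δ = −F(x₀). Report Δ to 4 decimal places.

At (3/2, -2): F = (3.0000, -20.2500).
Jacobian J = [[2·b^2 + 2·b, 4·a·b + 2·a], [4·a·b - 6·a - 5, 2·a^2 - 1]].
At the point, J = [[4.0000, -9.0000], [-26.0000, 3.5000]] (det J = -220.0000).
Solving J·Δ = −F gives Δ = (-0.7807, -0.0136).

(-0.7807, -0.0136)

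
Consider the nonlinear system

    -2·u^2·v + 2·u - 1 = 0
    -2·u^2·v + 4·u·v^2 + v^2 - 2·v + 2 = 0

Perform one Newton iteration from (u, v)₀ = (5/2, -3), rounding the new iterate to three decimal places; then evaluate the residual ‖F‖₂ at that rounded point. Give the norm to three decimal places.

At (5/2, -3): F = (41.500, 144.500).
Jacobian J = [[-4·u·v + 2, -2·u^2], [-4·u·v + 4·v^2, -2·u^2 + 8·u·v + 2·v - 2]].
At the point, J = [[32.000, -12.500], [66.000, -80.500]] (det J = -1751.000).
Solving J·Δ = −F gives Δ = (-0.876, 1.077).
Then the next iterate is (u, v)₁ = (1.624, -1.923).
Re-evaluating at (1.624, -1.923): F = (12.39135, 43.70902), so ‖F‖₂ = 45.432.

45.432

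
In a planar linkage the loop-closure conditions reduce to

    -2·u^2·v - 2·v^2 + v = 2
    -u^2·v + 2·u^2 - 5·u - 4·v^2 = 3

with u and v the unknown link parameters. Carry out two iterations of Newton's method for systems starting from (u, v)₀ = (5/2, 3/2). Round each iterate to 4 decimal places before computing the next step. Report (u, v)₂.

At (5/2, 3/2): F = (-23.7500, -21.3750).
Jacobian J = [[-4·u·v, -2·u^2 - 4·v + 1], [-2·u·v + 4·u - 5, -u^2 - 8·v]].
At the point, J = [[-15.0000, -17.5000], [-2.5000, -18.2500]] (det J = 230.0000).
Solving J·Δ = −F gives Δ = (-0.2582, -1.1359).
Then the next iterate is (u, v)₁ = (2.2418, 0.3641).
Round to (2.2418, 0.3641) and repeat: F = (-5.560729, -6.517786), J = [[-3.264958, -10.507734], [2.334721, -7.938467]].
Δ = (0.4825, -0.6791), so (u, v)₂ = (2.7243, -0.3150).

(2.7243, -0.3150)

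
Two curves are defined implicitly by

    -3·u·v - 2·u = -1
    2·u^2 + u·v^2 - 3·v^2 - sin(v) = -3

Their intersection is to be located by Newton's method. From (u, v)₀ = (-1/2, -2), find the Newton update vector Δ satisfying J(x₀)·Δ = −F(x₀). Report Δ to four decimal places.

(0.0006, 0.6652)

At (-1/2, -2): F = (-1.0000, -9.590703).
Jacobian J = [[-3·v - 2, -3·u], [4·u + v^2, 2·u·v - 6·v - cos(v)]].
At the point, J = [[4.0000, 1.5000], [2.0000, 14.416147]] (det J = 54.664587).
Solving J·Δ = −F gives Δ = (0.0006, 0.6652).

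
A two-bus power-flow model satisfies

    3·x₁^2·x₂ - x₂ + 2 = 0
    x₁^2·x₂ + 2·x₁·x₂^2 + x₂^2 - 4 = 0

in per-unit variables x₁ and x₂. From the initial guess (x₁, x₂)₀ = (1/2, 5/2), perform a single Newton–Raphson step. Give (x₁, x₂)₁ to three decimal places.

(0.297, 1.907)

At (1/2, 5/2): F = (1.375, 9.125).
Jacobian J = [[6·x₁·x₂, 3·x₁^2 - 1], [2·x₁·x₂ + 2·x₂^2, x₁^2 + 4·x₁·x₂ + 2·x₂]].
At the point, J = [[7.500, -0.250], [15.000, 10.250]] (det J = 80.625).
Solving J·Δ = −F gives Δ = (-0.203, -0.593).
Then the next iterate is (x₁, x₂)₁ = (0.297, 1.907).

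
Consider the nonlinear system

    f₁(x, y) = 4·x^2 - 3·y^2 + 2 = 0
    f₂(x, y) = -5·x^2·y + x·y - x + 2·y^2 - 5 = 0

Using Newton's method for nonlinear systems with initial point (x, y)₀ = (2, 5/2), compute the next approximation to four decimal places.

At (2, 5/2): F = (-0.7500, -39.5000).
Jacobian J = [[8·x, -6·y], [-10·x·y + y - 1, -5·x^2 + x + 4·y]].
At the point, J = [[16.0000, -15.0000], [-48.5000, -8.0000]] (det J = -855.5000).
Solving J·Δ = −F gives Δ = (-0.6856, -0.7813).
Then the next iterate is (x, y)₁ = (1.3144, 1.7187).

(1.3144, 1.7187)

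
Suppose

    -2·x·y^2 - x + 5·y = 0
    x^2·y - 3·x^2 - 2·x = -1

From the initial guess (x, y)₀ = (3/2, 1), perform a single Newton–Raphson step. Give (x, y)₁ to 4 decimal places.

(1.1356, 2.5932)

At (3/2, 1): F = (0.5000, -6.5000).
Jacobian J = [[-2·y^2 - 1, -4·x·y + 5], [2·x·y - 6·x - 2, x^2]].
At the point, J = [[-3.0000, -1.0000], [-8.0000, 2.2500]] (det J = -14.7500).
Solving J·Δ = −F gives Δ = (-0.3644, 1.5932).
Then the next iterate is (x, y)₁ = (1.1356, 2.5932).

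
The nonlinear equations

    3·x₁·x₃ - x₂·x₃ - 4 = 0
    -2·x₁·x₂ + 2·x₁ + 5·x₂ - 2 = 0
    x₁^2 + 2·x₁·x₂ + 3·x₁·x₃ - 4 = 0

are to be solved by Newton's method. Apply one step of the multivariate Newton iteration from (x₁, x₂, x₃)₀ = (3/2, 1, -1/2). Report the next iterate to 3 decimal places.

(0.974, -0.500, 1.132)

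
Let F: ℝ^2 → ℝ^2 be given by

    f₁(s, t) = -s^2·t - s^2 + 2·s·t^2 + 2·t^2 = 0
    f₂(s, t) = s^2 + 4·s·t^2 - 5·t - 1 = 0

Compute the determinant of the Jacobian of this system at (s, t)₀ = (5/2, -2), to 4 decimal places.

J = [[-2·s·t - 2·s + 2·t^2, -s^2 + 4·s·t + 4·t], [2·s + 4·t^2, 8·s·t - 5]].
At the point, J = [[13.0000, -34.2500], [21.0000, -45.0000]].
det J = 134.2500.

134.2500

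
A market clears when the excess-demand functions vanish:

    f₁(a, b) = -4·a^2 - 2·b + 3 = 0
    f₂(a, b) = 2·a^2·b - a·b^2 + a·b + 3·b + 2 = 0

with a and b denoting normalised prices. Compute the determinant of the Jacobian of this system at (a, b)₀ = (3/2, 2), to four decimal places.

J = [[-8·a, -2], [4·a·b - b^2 + b, 2·a^2 - 2·a·b + a + 3]].
At the point, J = [[-12.0000, -2.0000], [10.0000, 3.0000]].
det J = -16.0000.

-16.0000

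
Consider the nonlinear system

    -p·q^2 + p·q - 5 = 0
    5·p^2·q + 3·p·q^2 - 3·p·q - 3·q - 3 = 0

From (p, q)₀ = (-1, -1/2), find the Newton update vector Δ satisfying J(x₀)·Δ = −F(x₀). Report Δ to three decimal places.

(5.471, -4.176)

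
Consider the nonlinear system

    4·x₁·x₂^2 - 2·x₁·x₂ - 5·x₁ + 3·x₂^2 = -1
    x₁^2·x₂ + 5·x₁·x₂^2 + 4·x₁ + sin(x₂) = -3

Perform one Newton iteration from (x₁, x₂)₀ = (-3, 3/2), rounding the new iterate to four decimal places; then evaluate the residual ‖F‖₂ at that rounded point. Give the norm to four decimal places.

At (-3, 3/2): F = (4.7500, -28.252505).
Jacobian J = [[4·x₂^2 - 2·x₂ - 5, 8·x₁·x₂ - 2·x₁ + 6·x₂], [2·x₁·x₂ + 5·x₂^2 + 4, x₁^2 + 10·x₁·x₂ + cos(x₂)]].
At the point, J = [[1.0000, -21.0000], [6.2500, -35.929263]] (det J = 95.320737).
Solving J·Δ = −F gives Δ = (8.0147, 0.6078).
Then the next iterate is (x₁, x₂)₁ = (5.0147, 2.1078).
Re-evaluating at (5.0147, 2.1078): F = (57.232648, 188.320416), so ‖F‖₂ = 196.8252.

196.8252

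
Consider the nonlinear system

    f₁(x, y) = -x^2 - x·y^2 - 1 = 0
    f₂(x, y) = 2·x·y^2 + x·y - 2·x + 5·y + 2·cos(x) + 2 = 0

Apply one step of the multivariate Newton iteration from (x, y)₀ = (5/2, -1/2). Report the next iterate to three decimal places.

At (5/2, -1/2): F = (-7.875, -7.10229).
Jacobian J = [[-2·x - y^2, -2·x·y], [2·y^2 + y - 2·sin(x) - 2, 4·x·y + x + 5]].
At the point, J = [[-5.250, 2.500], [-3.19694, 2.500]] (det J = -5.13264).
Solving J·Δ = −F gives Δ = (-0.376, 2.360).
Then the next iterate is (x, y)₁ = (2.124, 1.860).

(2.124, 1.860)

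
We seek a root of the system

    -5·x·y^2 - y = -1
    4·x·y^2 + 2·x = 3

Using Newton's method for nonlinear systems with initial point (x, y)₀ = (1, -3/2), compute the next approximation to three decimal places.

(0.632, -1.171)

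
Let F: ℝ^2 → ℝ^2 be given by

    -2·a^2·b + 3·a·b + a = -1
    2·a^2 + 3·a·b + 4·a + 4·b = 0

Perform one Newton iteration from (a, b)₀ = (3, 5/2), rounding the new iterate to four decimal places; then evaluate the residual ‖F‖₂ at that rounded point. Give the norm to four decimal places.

1066.9713

At (3, 5/2): F = (-18.5000, 62.5000).
Jacobian J = [[-4·a·b + 3·b + 1, -2·a^2 + 3·a], [4·a + 3·b + 4, 3·a + 4]].
At the point, J = [[-21.5000, -9.0000], [23.5000, 13.0000]] (det J = -68.0000).
Solving J·Δ = −F gives Δ = (4.7353, -13.3676).
Then the next iterate is (a, b)₁ = (7.7353, -10.8676).
Re-evaluating at (7.7353, -10.8676): F = (1057.065643, -145.051907), so ‖F‖₂ = 1066.9713.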